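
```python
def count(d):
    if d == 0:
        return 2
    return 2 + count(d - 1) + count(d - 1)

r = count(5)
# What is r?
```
Call trace (a repeated sub-call is expanded the first time; later identical calls just restate its return value):
count(d=5)
  count(d=4)
    count(d=3)
      count(d=2)
        count(d=1)
          count(d=0)
          -> return 2
          count(d=0)
          -> return 2
        -> return 6
        count(d=1) -> return 6  (same call as traced above)
      -> return 14
      count(d=2) -> return 14  (same call as traced above)
    -> return 30
    count(d=3) -> return 30  (same call as traced above)
  -> return 62
  count(d=4) -> return 62  (same call as traced above)
-> return 126

Final answer: 126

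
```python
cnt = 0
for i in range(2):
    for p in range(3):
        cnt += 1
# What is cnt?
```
Trace:
  cnt=0
  cnt=1, i=0, p=0
  cnt=2, i=0, p=1
  cnt=3, i=0, p=2
  cnt=4, i=1, p=0
  cnt=5, i=1, p=1
  cnt=6, i=1, p=2

Final answer: 6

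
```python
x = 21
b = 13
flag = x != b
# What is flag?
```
Trace:
  x=21
  x=21, b=13
  x=21, b=13, flag=True

Final answer: True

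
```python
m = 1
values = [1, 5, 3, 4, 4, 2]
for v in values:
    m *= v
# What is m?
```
Trace:
  m=1
  m=1, v=1
  m=5, v=5
  m=15, v=3
  m=60, v=4
  m=240, v=4
  m=480, v=2

Final answer: 480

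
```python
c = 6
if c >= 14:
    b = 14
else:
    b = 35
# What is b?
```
Trace:
  c=6
  c=6, b=35

Final answer: 35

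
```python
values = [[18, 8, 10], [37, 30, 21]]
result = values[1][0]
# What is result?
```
Trace:
  values=[[18, 8, 10], [37, 30, 21]]
  values=[[18, 8, 10], [37, 30, 21]], result=37

Final answer: 37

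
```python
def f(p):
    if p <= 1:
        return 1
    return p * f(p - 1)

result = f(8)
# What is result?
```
Call trace:
f(p=8)
  f(p=7)
    f(p=6)
      f(p=5)
        f(p=4)
          f(p=3)
            f(p=2)
              f(p=1)
              -> return 1
            -> return 2
          -> return 6
        -> return 24
      -> return 120
    -> return 720
  -> return 5040
-> return 40320

Final answer: 40320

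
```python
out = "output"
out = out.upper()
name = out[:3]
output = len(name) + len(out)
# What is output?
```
Trace:
  out='output'
  out='OUTPUT'
  out='OUTPUT', name='OUT'
  out='OUTPUT', name='OUT', output=9

Final answer: 9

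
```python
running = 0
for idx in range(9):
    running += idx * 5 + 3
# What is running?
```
Trace:
  running=0
  running=3, idx=0
  running=11, idx=1
  running=24, idx=2
  running=42, idx=3
  running=65, idx=4
  running=93, idx=5
  running=126, idx=6
  running=164, idx=7
  running=207, idx=8

Final answer: 207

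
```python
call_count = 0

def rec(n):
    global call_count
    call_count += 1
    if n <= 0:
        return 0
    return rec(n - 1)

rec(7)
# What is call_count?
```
Call trace:
rec(n=7)
  rec(n=6)
    rec(n=5)
      rec(n=4)
        rec(n=3)
          rec(n=2)
            rec(n=1)
              rec(n=0)
              -> return 0
            -> return 0
          -> return 0
        -> return 0
      -> return 0
    -> return 0
  -> return 0
-> return 0

call_count is incremented once per call. rec is entered once for each n = 7, 6, 5, 4, 3, 2, 1, 0 (the n <= 0 call returns without recursing), i.e. 7 + 1 calls.
call_count = 8

Final answer: 8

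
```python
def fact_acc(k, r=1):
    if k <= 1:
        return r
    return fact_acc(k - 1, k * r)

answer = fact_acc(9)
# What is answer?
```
Call trace:
fact_acc(k=9, r=1)
  fact_acc(k=8, r=9)
    fact_acc(k=7, r=72)
      fact_acc(k=6, r=504)
        fact_acc(k=5, r=3024)
          fact_acc(k=4, r=15120)
            fact_acc(k=3, r=60480)
              fact_acc(k=2, r=181440)
                fact_acc(k=1, r=362880)
                -> return 362880
              -> return 362880
            -> return 362880
          -> return 362880
        -> return 362880
      -> return 362880
    -> return 362880
  -> return 362880
-> return 362880

Final answer: 362880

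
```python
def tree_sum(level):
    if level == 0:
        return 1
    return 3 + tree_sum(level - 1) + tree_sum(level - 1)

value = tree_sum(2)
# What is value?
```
Call trace (a repeated sub-call is expanded the first time; later identical calls just restate its return value):
tree_sum(level=2)
  tree_sum(level=1)
    tree_sum(level=0)
    -> return 1
    tree_sum(level=0)
    -> return 1
  -> return 5
  tree_sum(level=1) -> return 5  (same call as traced above)
-> return 13

Final answer: 13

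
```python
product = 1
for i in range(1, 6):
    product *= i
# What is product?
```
Trace:
  product=1
  product=1, i=1
  product=2, i=2
  product=6, i=3
  product=24, i=4
  product=120, i=5

Final answer: 120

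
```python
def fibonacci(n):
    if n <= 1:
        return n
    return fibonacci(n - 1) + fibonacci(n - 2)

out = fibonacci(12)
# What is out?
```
Call trace (a repeated sub-call is expanded the first time; later identical calls just restate its return value):
fibonacci(n=12)
  fibonacci(n=11)
    fibonacci(n=10)
      fibonacci(n=9)
        fibonacci(n=8)
          fibonacci(n=7)
            fibonacci(n=6)
              fibonacci(n=5)
                fibonacci(n=4)
                  fibonacci(n=3)
                    fibonacci(n=2)
                      fibonacci(n=1)
                      -> return 1
                      fibonacci(n=0)
                      -> return 0
                    -> return 1
                    fibonacci(n=1)
                    -> return 1
                  -> return 2
                  fibonacci(n=2) -> return 1  (same call as traced above)
                -> return 3
                fibonacci(n=3) -> return 2  (same call as traced above)
              -> return 5
              fibonacci(n=4) -> return 3  (same call as traced above)
            -> return 8
            fibonacci(n=5) -> return 5  (same call as traced above)
          -> return 13
          fibonacci(n=6) -> return 8  (same call as traced above)
        -> return 21
        fibonacci(n=7) -> return 13  (same call as traced above)
      -> return 34
      fibonacci(n=8) -> return 21  (same call as traced above)
    -> return 55
    fibonacci(n=9) -> return 34  (same call as traced above)
  -> return 89
  fibonacci(n=10) -> return 55  (same call as traced above)
-> return 144

Final answer: 144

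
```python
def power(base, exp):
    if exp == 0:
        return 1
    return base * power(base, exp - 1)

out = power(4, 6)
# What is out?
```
Call trace:
power(base=4, exp=6)
  power(base=4, exp=5)
    power(base=4, exp=4)
      power(base=4, exp=3)
        power(base=4, exp=2)
          power(base=4, exp=1)
            power(base=4, exp=0)
            -> return 1
          -> return 4
        -> return 16
      -> return 64
    -> return 256
  -> return 1024
-> return 4096

Final answer: 4096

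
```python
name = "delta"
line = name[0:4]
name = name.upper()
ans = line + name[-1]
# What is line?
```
Trace:
  name='delta'
  name='delta', line='delt'
  name='DELTA', line='delt'
  name='DELTA', line='delt', ans='deltA'

Final answer: 'delt'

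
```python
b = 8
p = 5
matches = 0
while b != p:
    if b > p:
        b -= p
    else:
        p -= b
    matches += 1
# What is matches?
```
Trace:
  b=8
  b=8, p=5
  b=8, p=5, matches=0
  b=3, p=5, matches=1
  b=3, p=2, matches=2
  b=1, p=2, matches=3
  b=1, p=1, matches=4

Final answer: 4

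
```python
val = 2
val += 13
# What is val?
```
Trace:
  val=2
  val=15

Final answer: 15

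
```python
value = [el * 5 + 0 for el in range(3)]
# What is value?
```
Trace:
  el=0
  el=1
  el=2
  value=[0, 5, 10]

Final answer: [0, 5, 10]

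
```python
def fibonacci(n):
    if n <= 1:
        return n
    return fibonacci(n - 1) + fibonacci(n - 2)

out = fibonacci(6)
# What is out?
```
Call trace (a repeated sub-call is expanded the first time; later identical calls just restate its return value):
fibonacci(n=6)
  fibonacci(n=5)
    fibonacci(n=4)
      fibonacci(n=3)
        fibonacci(n=2)
          fibonacci(n=1)
          -> return 1
          fibonacci(n=0)
          -> return 0
        -> return 1
        fibonacci(n=1)
        -> return 1
      -> return 2
      fibonacci(n=2) -> return 1  (same call as traced above)
    -> return 3
    fibonacci(n=3) -> return 2  (same call as traced above)
  -> return 5
  fibonacci(n=4) -> return 3  (same call as traced above)
-> return 8

Final answer: 8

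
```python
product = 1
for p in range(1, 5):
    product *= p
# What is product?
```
Trace:
  product=1
  product=1, p=1
  product=2, p=2
  product=6, p=3
  product=24, p=4

Final answer: 24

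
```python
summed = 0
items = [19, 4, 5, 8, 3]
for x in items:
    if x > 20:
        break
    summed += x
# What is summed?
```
Trace:
  summed=0
  summed=19, x=19
  summed=23, x=4
  summed=28, x=5
  summed=36, x=8
  summed=39, x=3

Final answer: 39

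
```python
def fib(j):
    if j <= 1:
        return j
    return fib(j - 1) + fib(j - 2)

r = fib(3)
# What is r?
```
Call trace:
fib(j=3)
  fib(j=2)
    fib(j=1)
    -> return 1
    fib(j=0)
    -> return 0
  -> return 1
  fib(j=1)
  -> return 1
-> return 2

Final answer: 2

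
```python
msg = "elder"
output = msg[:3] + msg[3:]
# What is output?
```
Trace:
  msg='elder'
  msg='elder', output='elder'

Final answer: 'elder'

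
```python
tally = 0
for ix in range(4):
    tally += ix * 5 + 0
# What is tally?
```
Trace:
  tally=0
  tally=0, ix=0
  tally=5, ix=1
  tally=15, ix=2
  tally=30, ix=3

Final answer: 30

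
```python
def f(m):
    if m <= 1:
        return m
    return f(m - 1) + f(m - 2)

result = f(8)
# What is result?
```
Call trace (a repeated sub-call is expanded the first time; later identical calls just restate its return value):
f(m=8)
  f(m=7)
    f(m=6)
      f(m=5)
        f(m=4)
          f(m=3)
            f(m=2)
              f(m=1)
              -> return 1
              f(m=0)
              -> return 0
            -> return 1
            f(m=1)
            -> return 1
          -> return 2
          f(m=2) -> return 1  (same call as traced above)
        -> return 3
        f(m=3) -> return 2  (same call as traced above)
      -> return 5
      f(m=4) -> return 3  (same call as traced above)
    -> return 8
    f(m=5) -> return 5  (same call as traced above)
  -> return 13
  f(m=6) -> return 8  (same call as traced above)
-> return 21

Final answer: 21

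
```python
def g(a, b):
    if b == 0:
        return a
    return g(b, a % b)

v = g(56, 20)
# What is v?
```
Call trace:
g(a=56, b=20)
  g(a=20, b=16)
    g(a=16, b=4)
      g(a=4, b=0)
      -> return 4
    -> return 4
  -> return 4
-> return 4

Final answer: 4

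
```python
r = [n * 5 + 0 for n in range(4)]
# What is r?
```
Trace:
  n=0
  n=1
  n=2
  n=3
  r=[0, 5, 10, 15]

Final answer: [0, 5, 10, 15]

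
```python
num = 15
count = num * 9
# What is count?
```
Trace:
  num=15
  num=15, count=135

Final answer: 135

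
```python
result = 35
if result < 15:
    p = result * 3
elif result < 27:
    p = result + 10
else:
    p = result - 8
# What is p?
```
Trace:
  result=35
  result=35, p=27

Final answer: 27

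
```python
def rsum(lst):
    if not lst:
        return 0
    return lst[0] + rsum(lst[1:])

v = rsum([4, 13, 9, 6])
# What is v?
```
Call trace:
rsum(lst=[4, 13, 9, 6])
  rsum(lst=[13, 9, 6])
    rsum(lst=[9, 6])
      rsum(lst=[6])
        rsum(lst=[])
        -> return 0
      -> return 6
    -> return 15
  -> return 28
-> return 32

Final answer: 32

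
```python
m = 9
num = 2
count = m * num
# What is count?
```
Trace:
  m=9
  m=9, num=2
  m=9, num=2, count=18

Final answer: 18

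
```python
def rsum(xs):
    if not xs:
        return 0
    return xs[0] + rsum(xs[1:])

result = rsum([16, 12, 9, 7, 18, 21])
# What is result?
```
Call trace:
rsum(xs=[16, 12, 9, 7, 18, 21])
  rsum(xs=[12, 9, 7, 18, 21])
    rsum(xs=[9, 7, 18, 21])
      rsum(xs=[7, 18, 21])
        rsum(xs=[18, 21])
          rsum(xs=[21])
            rsum(xs=[])
            -> return 0
          -> return 21
        -> return 39
      -> return 46
    -> return 55
  -> return 67
-> return 83

Final answer: 83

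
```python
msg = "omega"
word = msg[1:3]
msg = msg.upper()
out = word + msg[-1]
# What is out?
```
Trace:
  msg='omega'
  msg='omega', word='me'
  msg='OMEGA', word='me'
  msg='OMEGA', word='me', out='meA'

Final answer: 'meA'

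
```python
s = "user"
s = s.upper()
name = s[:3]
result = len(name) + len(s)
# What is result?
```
Trace:
  s='user'
  s='USER'
  s='USER', name='USE'
  s='USER', name='USE', result=7

Final answer: 7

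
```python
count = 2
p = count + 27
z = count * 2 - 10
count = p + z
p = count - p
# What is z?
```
Trace:
  count=2
  count=2, p=29
  count=2, p=29, z=-6
  count=23, p=29, z=-6
  count=23, p=-6, z=-6

Final answer: -6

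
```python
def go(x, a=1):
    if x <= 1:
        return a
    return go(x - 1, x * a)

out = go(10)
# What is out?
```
Call trace:
go(x=10, a=1)
  go(x=9, a=10)
    go(x=8, a=90)
      go(x=7, a=720)
        go(x=6, a=5040)
          go(x=5, a=30240)
            go(x=4, a=151200)
              go(x=3, a=604800)
                go(x=2, a=1814400)
                  go(x=1, a=3628800)
                  -> return 3628800
                -> return 3628800
              -> return 3628800
            -> return 3628800
          -> return 3628800
        -> return 3628800
      -> return 3628800
    -> return 3628800
  -> return 3628800
-> return 3628800

Final answer: 3628800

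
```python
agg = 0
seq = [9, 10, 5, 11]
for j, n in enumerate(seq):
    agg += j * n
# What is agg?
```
Trace:
  agg=0
  agg=0, j=0, n=9
  agg=10, j=1, n=10
  agg=20, j=2, n=5
  agg=53, j=3, n=11

Final answer: 53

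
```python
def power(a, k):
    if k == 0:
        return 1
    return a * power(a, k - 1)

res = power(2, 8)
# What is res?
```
Call trace:
power(a=2, k=8)
  power(a=2, k=7)
    power(a=2, k=6)
      power(a=2, k=5)
        power(a=2, k=4)
          power(a=2, k=3)
            power(a=2, k=2)
              power(a=2, k=1)
                power(a=2, k=0)
                -> return 1
              -> return 2
            -> return 4
          -> return 8
        -> return 16
      -> return 32
    -> return 64
  -> return 128
-> return 256

Final answer: 256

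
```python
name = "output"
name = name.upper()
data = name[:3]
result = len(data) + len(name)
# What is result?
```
Trace:
  name='output'
  name='OUTPUT'
  name='OUTPUT', data='OUT'
  name='OUTPUT', data='OUT', result=9

Final answer: 9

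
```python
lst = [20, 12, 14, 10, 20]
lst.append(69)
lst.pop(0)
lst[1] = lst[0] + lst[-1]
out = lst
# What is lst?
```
Trace:
  lst=[20, 12, 14, 10, 20]
  lst=[20, 12, 14, 10, 20, 69]
  lst=[12, 14, 10, 20, 69]
  lst=[12, 81, 10, 20, 69]
  lst=[12, 81, 10, 20, 69], out=[12, 81, 10, 20, 69]

Final answer: [12, 81, 10, 20, 69]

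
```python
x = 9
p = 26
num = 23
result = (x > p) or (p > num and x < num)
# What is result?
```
Trace:
  x=9
  x=9, p=26
  x=9, p=26, num=23
  x=9, p=26, num=23, result=True

Final answer: True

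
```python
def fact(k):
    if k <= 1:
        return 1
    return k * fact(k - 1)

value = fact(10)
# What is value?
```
Call trace:
fact(k=10)
  fact(k=9)
    fact(k=8)
      fact(k=7)
        fact(k=6)
          fact(k=5)
            fact(k=4)
              fact(k=3)
                fact(k=2)
                  fact(k=1)
                  -> return 1
                -> return 2
              -> return 6
            -> return 24
          -> return 120
        -> return 720
      -> return 5040
    -> return 40320
  -> return 362880
-> return 3628800

Final answer: 3628800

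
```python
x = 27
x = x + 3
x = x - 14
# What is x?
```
Trace:
  x=27
  x=30
  x=16

Final answer: 16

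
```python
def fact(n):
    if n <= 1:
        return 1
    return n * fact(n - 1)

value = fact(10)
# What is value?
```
Call trace:
fact(n=10)
  fact(n=9)
    fact(n=8)
      fact(n=7)
        fact(n=6)
          fact(n=5)
            fact(n=4)
              fact(n=3)
                fact(n=2)
                  fact(n=1)
                  -> return 1
                -> return 2
              -> return 6
            -> return 24
          -> return 120
        -> return 720
      -> return 5040
    -> return 40320
  -> return 362880
-> return 3628800

Final answer: 3628800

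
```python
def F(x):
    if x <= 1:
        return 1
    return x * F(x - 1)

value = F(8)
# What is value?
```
Call trace:
F(x=8)
  F(x=7)
    F(x=6)
      F(x=5)
        F(x=4)
          F(x=3)
            F(x=2)
              F(x=1)
              -> return 1
            -> return 2
          -> return 6
        -> return 24
      -> return 120
    -> return 720
  -> return 5040
-> return 40320

Final answer: 40320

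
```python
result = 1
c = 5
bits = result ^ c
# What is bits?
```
Trace:
  result=1
  result=1, c=5
  result=1, c=5, bits=4

Final answer: 4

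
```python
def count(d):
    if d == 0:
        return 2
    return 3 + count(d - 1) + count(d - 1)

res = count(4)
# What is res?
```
Call trace (a repeated sub-call is expanded the first time; later identical calls just restate its return value):
count(d=4)
  count(d=3)
    count(d=2)
      count(d=1)
        count(d=0)
        -> return 2
        count(d=0)
        -> return 2
      -> return 7
      count(d=1) -> return 7  (same call as traced above)
    -> return 17
    count(d=2) -> return 17  (same call as traced above)
  -> return 37
  count(d=3) -> return 37  (same call as traced above)
-> return 77

Final answer: 77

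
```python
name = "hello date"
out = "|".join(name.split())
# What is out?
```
Trace:
  name='hello date'
  name='hello date', out='hello|date'

Final answer: 'hello|date'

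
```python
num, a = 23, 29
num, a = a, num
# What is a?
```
Trace:
  num=23, a=29
  num=29, a=23

Final answer: 23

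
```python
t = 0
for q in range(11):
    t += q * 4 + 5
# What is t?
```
Trace:
  t=0
  t=5, q=0
  t=14, q=1
  t=27, q=2
  t=44, q=3
  t=65, q=4
  t=90, q=5
  t=119, q=6
  t=152, q=7
  t=189, q=8
  t=230, q=9
  t=275, q=10

Final answer: 275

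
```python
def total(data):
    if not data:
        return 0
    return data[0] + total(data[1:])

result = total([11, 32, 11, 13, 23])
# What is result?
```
Call trace:
total(data=[11, 32, 11, 13, 23])
  total(data=[32, 11, 13, 23])
    total(data=[11, 13, 23])
      total(data=[13, 23])
        total(data=[23])
          total(data=[])
          -> return 0
        -> return 23
      -> return 36
    -> return 47
  -> return 79
-> return 90

Final answer: 90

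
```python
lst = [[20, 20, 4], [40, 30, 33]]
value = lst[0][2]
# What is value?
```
Trace:
  lst=[[20, 20, 4], [40, 30, 33]]
  lst=[[20, 20, 4], [40, 30, 33]], value=4

Final answer: 4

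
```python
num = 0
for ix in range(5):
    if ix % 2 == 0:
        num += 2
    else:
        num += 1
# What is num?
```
Trace:
  num=0
  num=2, ix=0
  num=3, ix=1
  num=5, ix=2
  num=6, ix=3
  num=8, ix=4

Final answer: 8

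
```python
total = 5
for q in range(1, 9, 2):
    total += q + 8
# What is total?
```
Trace:
  total=5
  total=14, q=1
  total=25, q=3
  total=38, q=5
  total=53, q=7

Final answer: 53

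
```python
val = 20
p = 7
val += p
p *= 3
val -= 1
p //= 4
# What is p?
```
Trace:
  val=20
  val=20, p=7
  val=27, p=7
  val=27, p=21
  val=26, p=21
  val=26, p=5

Final answer: 5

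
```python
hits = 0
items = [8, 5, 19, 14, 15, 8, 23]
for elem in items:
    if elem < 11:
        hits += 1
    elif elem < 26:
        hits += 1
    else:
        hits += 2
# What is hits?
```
Trace:
  hits=0
  hits=1, elem=8
  hits=2, elem=5
  hits=3, elem=19
  hits=4, elem=14
  hits=5, elem=15
  hits=6, elem=8
  hits=7, elem=23

Final answer: 7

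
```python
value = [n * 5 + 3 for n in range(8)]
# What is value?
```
Trace:
  n=0
  n=1
  n=2
  n=3
  n=4
  n=5
  n=6
  n=7
  value=[3, 8, 13, 18, 23, 28, 33, 38]

Final answer: [3, 8, 13, 18, 23, 28, 33, 38]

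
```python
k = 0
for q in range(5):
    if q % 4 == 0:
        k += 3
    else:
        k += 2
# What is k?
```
Trace:
  k=0
  k=3, q=0
  k=5, q=1
  k=7, q=2
  k=9, q=3
  k=12, q=4

Final answer: 12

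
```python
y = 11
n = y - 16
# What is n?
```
Trace:
  y=11
  y=11, n=-5

Final answer: -5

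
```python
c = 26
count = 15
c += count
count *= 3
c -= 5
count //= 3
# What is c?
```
Trace:
  c=26
  c=26, count=15
  c=41, count=15
  c=41, count=45
  c=36, count=45
  c=36, count=15

Final answer: 36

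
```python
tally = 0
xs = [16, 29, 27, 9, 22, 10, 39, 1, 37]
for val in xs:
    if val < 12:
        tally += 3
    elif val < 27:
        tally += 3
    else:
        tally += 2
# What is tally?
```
Trace:
  tally=0
  tally=3, val=16
  tally=5, val=29
  tally=7, val=27
  tally=10, val=9
  tally=13, val=22
  tally=16, val=10
  tally=18, val=39
  tally=21, val=1
  tally=23, val=37

Final answer: 23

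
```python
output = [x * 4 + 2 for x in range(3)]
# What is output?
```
Trace:
  x=0
  x=1
  x=2
  output=[2, 6, 10]

Final answer: [2, 6, 10]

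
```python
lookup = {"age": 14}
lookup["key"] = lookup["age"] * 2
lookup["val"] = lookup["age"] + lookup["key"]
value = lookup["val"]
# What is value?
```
Trace:
  lookup={'age': 14}
  lookup={'age': 14, 'key': 28}
  lookup={'age': 14, 'key': 28, 'val': 42}
  lookup={'age': 14, 'key': 28, 'val': 42}, value=42

Final answer: 42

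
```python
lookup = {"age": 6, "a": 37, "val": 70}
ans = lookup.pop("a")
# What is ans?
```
Trace:
  lookup={'age': 6, 'a': 37, 'val': 70}
  lookup={'age': 6, 'val': 70}, ans=37

Final answer: 37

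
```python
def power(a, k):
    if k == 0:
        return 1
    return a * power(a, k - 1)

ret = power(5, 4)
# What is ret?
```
Call trace:
power(a=5, k=4)
  power(a=5, k=3)
    power(a=5, k=2)
      power(a=5, k=1)
        power(a=5, k=0)
        -> return 1
      -> return 5
    -> return 25
  -> return 125
-> return 625

Final answer: 625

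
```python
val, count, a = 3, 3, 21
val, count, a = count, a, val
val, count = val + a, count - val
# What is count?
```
Trace:
  val=3, count=3, a=21
  val=3, count=21, a=3
  val=6, count=18, a=3

Final answer: 18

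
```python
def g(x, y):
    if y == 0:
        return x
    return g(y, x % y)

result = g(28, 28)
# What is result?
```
Call trace:
g(x=28, y=28)
  g(x=28, y=0)
  -> return 28
-> return 28

Final answer: 28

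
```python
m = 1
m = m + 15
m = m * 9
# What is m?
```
Trace:
  m=1
  m=16
  m=144

Final answer: 144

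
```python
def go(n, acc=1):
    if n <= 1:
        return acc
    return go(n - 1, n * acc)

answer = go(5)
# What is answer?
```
Call trace:
go(n=5, acc=1)
  go(n=4, acc=5)
    go(n=3, acc=20)
      go(n=2, acc=60)
        go(n=1, acc=120)
        -> return 120
      -> return 120
    -> return 120
  -> return 120
-> return 120

Final answer: 120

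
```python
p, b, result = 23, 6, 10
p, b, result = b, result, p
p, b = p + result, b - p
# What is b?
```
Trace:
  p=23, b=6, result=10
  p=6, b=10, result=23
  p=29, b=4, result=23

Final answer: 4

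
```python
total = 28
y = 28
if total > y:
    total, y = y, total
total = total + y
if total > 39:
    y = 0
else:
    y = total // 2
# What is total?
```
Trace:
  total=28
  total=28, y=28
  total=28, y=28
  total=56, y=28
  total=56, y=0

Final answer: 56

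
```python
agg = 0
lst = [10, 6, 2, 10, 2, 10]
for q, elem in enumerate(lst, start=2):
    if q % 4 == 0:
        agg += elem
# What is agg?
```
Trace:
  agg=0
  agg=0, q=2, elem=10
  agg=0, q=3, elem=6
  agg=2, q=4, elem=2
  agg=2, q=5, elem=10
  agg=2, q=6, elem=2
  agg=2, q=7, elem=10

Final answer: 2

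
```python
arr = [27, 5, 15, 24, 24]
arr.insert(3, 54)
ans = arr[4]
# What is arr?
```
Trace:
  arr=[27, 5, 15, 24, 24]
  arr=[27, 5, 15, 54, 24, 24]
  arr=[27, 5, 15, 54, 24, 24], ans=24

Final answer: [27, 5, 15, 54, 24, 24]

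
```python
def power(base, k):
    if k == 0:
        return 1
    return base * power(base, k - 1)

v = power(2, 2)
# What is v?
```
Call trace:
power(base=2, k=2)
  power(base=2, k=1)
    power(base=2, k=0)
    -> return 1
  -> return 2
-> return 4

Final answer: 4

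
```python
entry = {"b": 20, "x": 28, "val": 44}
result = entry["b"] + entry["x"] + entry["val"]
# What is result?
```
Trace:
  entry={'b': 20, 'x': 28, 'val': 44}
  entry={'b': 20, 'x': 28, 'val': 44}, result=92

Final answer: 92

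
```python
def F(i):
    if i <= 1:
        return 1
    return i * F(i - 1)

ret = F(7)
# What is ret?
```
Call trace:
F(i=7)
  F(i=6)
    F(i=5)
      F(i=4)
        F(i=3)
          F(i=2)
            F(i=1)
            -> return 1
          -> return 2
        -> return 6
      -> return 24
    -> return 120
  -> return 720
-> return 5040

Final answer: 5040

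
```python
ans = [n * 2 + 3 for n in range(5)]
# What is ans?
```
Trace:
  n=0
  n=1
  n=2
  n=3
  n=4
  ans=[3, 5, 7, 9, 11]

Final answer: [3, 5, 7, 9, 11]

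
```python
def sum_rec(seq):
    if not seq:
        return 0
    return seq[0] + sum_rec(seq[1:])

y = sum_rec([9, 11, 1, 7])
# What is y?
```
Call trace:
sum_rec(seq=[9, 11, 1, 7])
  sum_rec(seq=[11, 1, 7])
    sum_rec(seq=[1, 7])
      sum_rec(seq=[7])
        sum_rec(seq=[])
        -> return 0
      -> return 7
    -> return 8
  -> return 19
-> return 28

Final answer: 28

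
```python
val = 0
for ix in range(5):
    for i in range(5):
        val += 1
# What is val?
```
Trace:
  val=0
  val=1, ix=0, i=0
  val=2, ix=0, i=1
  val=3, ix=0, i=2
  val=4, ix=0, i=3
  val=5, ix=0, i=4
  val=6, ix=1, i=0
  val=7, ix=1, i=1
  val=8, ix=1, i=2
  val=9, ix=1, i=3
  val=10, ix=1, i=4
  val=11, ix=2, i=0
  val=12, ix=2, i=1
  val=13, ix=2, i=2
  val=14, ix=2, i=3
  val=15, ix=2, i=4
  val=16, ix=3, i=0
  val=17, ix=3, i=1
  val=18, ix=3, i=2
  val=19, ix=3, i=3
  val=20, ix=3, i=4
  val=21, ix=4, i=0
  val=22, ix=4, i=1
  val=23, ix=4, i=2
  val=24, ix=4, i=3
  val=25, ix=4, i=4

Final answer: 25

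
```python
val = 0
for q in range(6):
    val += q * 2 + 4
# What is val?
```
Trace:
  val=0
  val=4, q=0
  val=10, q=1
  val=18, q=2
  val=28, q=3
  val=40, q=4
  val=54, q=5

Final answer: 54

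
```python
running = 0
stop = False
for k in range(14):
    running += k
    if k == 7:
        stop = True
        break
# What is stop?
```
Trace:
  running=0
  running=0, stop=False
  running=0, stop=False, k=0
  running=1, stop=False, k=1
  running=3, stop=False, k=2
  running=6, stop=False, k=3
  running=10, stop=False, k=4
  running=15, stop=False, k=5
  running=21, stop=False, k=6
  running=28, stop=True, k=7

Final answer: True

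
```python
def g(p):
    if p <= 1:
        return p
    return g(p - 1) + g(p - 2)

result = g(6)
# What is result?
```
Call trace (a repeated sub-call is expanded the first time; later identical calls just restate its return value):
g(p=6)
  g(p=5)
    g(p=4)
      g(p=3)
        g(p=2)
          g(p=1)
          -> return 1
          g(p=0)
          -> return 0
        -> return 1
        g(p=1)
        -> return 1
      -> return 2
      g(p=2) -> return 1  (same call as traced above)
    -> return 3
    g(p=3) -> return 2  (same call as traced above)
  -> return 5
  g(p=4) -> return 3  (same call as traced above)
-> return 8

Final answer: 8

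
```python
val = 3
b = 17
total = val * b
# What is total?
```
Trace:
  val=3
  val=3, b=17
  val=3, b=17, total=51

Final answer: 51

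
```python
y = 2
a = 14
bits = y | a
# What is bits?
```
Trace:
  y=2
  y=2, a=14
  y=2, a=14, bits=14

Final answer: 14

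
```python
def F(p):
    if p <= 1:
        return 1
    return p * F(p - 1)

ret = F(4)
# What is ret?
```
Call trace:
F(p=4)
  F(p=3)
    F(p=2)
      F(p=1)
      -> return 1
    -> return 2
  -> return 6
-> return 24

Final answer: 24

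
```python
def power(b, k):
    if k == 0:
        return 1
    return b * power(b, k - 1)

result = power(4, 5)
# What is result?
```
Call trace:
power(b=4, k=5)
  power(b=4, k=4)
    power(b=4, k=3)
      power(b=4, k=2)
        power(b=4, k=1)
          power(b=4, k=0)
          -> return 1
        -> return 4
      -> return 16
    -> return 64
  -> return 256
-> return 1024

Final answer: 1024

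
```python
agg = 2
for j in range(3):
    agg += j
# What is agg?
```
Trace:
  agg=2
  agg=2, j=0
  agg=3, j=1
  agg=5, j=2

Final answer: 5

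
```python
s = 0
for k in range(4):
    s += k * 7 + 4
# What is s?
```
Trace:
  s=0
  s=4, k=0
  s=15, k=1
  s=33, k=2
  s=58, k=3

Final answer: 58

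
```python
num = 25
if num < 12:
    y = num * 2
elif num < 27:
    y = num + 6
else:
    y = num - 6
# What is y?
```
Trace:
  num=25
  num=25, y=31

Final answer: 31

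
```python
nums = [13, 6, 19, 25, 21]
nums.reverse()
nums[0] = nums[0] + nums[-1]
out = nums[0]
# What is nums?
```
Trace:
  nums=[13, 6, 19, 25, 21]
  nums=[21, 25, 19, 6, 13]
  nums=[34, 25, 19, 6, 13]
  nums=[34, 25, 19, 6, 13], out=34

Final answer: [34, 25, 19, 6, 13]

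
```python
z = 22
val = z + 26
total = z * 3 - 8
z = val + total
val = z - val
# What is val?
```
Trace:
  z=22
  z=22, val=48
  z=22, val=48, total=58
  z=106, val=48, total=58
  z=106, val=58, total=58

Final answer: 58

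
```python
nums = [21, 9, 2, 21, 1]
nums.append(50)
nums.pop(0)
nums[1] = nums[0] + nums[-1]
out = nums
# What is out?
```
Trace:
  nums=[21, 9, 2, 21, 1]
  nums=[21, 9, 2, 21, 1, 50]
  nums=[9, 2, 21, 1, 50]
  nums=[9, 59, 21, 1, 50]
  nums=[9, 59, 21, 1, 50], out=[9, 59, 21, 1, 50]

Final answer: [9, 59, 21, 1, 50]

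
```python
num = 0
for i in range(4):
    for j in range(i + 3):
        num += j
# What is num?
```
Trace:
  num=0
  num=0, i=0, j=0
  num=1, i=0, j=1
  num=3, i=0, j=2
  num=3, i=1, j=0
  num=4, i=1, j=1
  num=6, i=1, j=2
  num=9, i=1, j=3
  num=9, i=2, j=0
  num=10, i=2, j=1
  num=12, i=2, j=2
  num=15, i=2, j=3
  num=19, i=2, j=4
  num=19, i=3, j=0
  num=20, i=3, j=1
  num=22, i=3, j=2
  num=25, i=3, j=3
  num=29, i=3, j=4
  num=34, i=3, j=5

Final answer: 34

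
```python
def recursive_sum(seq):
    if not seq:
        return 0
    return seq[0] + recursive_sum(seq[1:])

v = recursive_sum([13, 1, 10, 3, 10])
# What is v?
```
Call trace:
recursive_sum(seq=[13, 1, 10, 3, 10])
  recursive_sum(seq=[1, 10, 3, 10])
    recursive_sum(seq=[10, 3, 10])
      recursive_sum(seq=[3, 10])
        recursive_sum(seq=[10])
          recursive_sum(seq=[])
          -> return 0
        -> return 10
      -> return 13
    -> return 23
  -> return 24
-> return 37

Final answer: 37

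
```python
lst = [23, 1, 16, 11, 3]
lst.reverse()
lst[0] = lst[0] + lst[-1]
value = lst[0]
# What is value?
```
Trace:
  lst=[23, 1, 16, 11, 3]
  lst=[3, 11, 16, 1, 23]
  lst=[26, 11, 16, 1, 23]
  lst=[26, 11, 16, 1, 23], value=26

Final answer: 26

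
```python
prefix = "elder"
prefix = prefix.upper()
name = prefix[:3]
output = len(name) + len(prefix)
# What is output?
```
Trace:
  prefix='elder'
  prefix='ELDER'
  prefix='ELDER', name='ELD'
  prefix='ELDER', name='ELD', output=8

Final answer: 8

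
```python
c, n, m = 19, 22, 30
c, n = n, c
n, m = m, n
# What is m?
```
Trace:
  c=19, n=22, m=30
  c=22, n=19, m=30
  c=22, n=30, m=19

Final answer: 19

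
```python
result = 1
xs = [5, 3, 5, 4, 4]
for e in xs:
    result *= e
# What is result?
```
Trace:
  result=1
  result=5, e=5
  result=15, e=3
  result=75, e=5
  result=300, e=4
  result=1200, e=4

Final answer: 1200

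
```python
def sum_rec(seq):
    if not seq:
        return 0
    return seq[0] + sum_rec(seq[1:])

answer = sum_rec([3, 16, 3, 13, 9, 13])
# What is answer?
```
Call trace:
sum_rec(seq=[3, 16, 3, 13, 9, 13])
  sum_rec(seq=[16, 3, 13, 9, 13])
    sum_rec(seq=[3, 13, 9, 13])
      sum_rec(seq=[13, 9, 13])
        sum_rec(seq=[9, 13])
          sum_rec(seq=[13])
            sum_rec(seq=[])
            -> return 0
          -> return 13
        -> return 22
      -> return 35
    -> return 38
  -> return 54
-> return 57

Final answer: 57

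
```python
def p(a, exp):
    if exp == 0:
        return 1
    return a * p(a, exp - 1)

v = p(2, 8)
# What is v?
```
Call trace:
p(a=2, exp=8)
  p(a=2, exp=7)
    p(a=2, exp=6)
      p(a=2, exp=5)
        p(a=2, exp=4)
          p(a=2, exp=3)
            p(a=2, exp=2)
              p(a=2, exp=1)
                p(a=2, exp=0)
                -> return 1
              -> return 2
            -> return 4
          -> return 8
        -> return 16
      -> return 32
    -> return 64
  -> return 128
-> return 256

Final answer: 256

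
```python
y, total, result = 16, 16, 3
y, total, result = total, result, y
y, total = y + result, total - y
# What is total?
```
Trace:
  y=16, total=16, result=3
  y=16, total=3, result=16
  y=32, total=-13, result=16

Final answer: -13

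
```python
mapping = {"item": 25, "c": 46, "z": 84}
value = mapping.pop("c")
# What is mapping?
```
Trace:
  mapping={'item': 25, 'c': 46, 'z': 84}
  mapping={'item': 25, 'z': 84}, value=46

Final answer: {'item': 25, 'z': 84}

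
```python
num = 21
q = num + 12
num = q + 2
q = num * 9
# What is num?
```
Trace:
  num=21
  num=21, q=33
  num=35, q=33
  num=35, q=315

Final answer: 35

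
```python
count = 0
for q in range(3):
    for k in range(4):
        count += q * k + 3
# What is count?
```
Trace:
  count=0
  count=3, q=0, k=0
  count=6, q=0, k=1
  count=9, q=0, k=2
  count=12, q=0, k=3
  count=15, q=1, k=0
  count=19, q=1, k=1
  count=24, q=1, k=2
  count=30, q=1, k=3
  count=33, q=2, k=0
  count=38, q=2, k=1
  count=45, q=2, k=2
  count=54, q=2, k=3

Final answer: 54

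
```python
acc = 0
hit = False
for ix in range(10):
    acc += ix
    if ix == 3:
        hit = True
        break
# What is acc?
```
Trace:
  acc=0
  acc=0, hit=False
  acc=0, hit=False, ix=0
  acc=1, hit=False, ix=1
  acc=3, hit=False, ix=2
  acc=6, hit=True, ix=3

Final answer: 6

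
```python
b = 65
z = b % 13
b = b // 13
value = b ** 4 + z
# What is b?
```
Trace:
  b=65
  b=65, z=0
  b=5, z=0
  b=5, z=0, value=625

Final answer: 5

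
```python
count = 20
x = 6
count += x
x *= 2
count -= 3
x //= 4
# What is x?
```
Trace:
  count=20
  count=20, x=6
  count=26, x=6
  count=26, x=12
  count=23, x=12
  count=23, x=3

Final answer: 3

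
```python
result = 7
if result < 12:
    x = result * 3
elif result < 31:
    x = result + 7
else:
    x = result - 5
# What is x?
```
Trace:
  result=7
  result=7, x=21

Final answer: 21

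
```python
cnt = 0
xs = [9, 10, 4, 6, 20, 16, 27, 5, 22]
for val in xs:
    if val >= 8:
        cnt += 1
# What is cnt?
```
Trace:
  cnt=0
  cnt=1, val=9
  cnt=2, val=10
  cnt=2, val=4
  cnt=2, val=6
  cnt=3, val=20
  cnt=4, val=16
  cnt=5, val=27
  cnt=5, val=5
  cnt=6, val=22

Final answer: 6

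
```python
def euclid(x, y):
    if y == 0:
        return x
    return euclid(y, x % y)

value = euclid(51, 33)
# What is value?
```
Call trace:
euclid(x=51, y=33)
  euclid(x=33, y=18)
    euclid(x=18, y=15)
      euclid(x=15, y=3)
        euclid(x=3, y=0)
        -> return 3
      -> return 3
    -> return 3
  -> return 3
-> return 3

Final answer: 3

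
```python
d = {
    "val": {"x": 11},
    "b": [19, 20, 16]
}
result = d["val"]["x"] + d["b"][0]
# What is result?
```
Trace:
  d={'val': {'x': 11}, 'b': [19, 20, 16]}
  d={'val': {'x': 11}, 'b': [19, 20, 16]}, result=30

Final answer: 30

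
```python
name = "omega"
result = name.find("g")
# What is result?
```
Trace:
  name='omega'
  name='omega', result=3

Final answer: 3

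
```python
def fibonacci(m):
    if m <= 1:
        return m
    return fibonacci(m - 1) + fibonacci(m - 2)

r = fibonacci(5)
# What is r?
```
Call trace (a repeated sub-call is expanded the first time; later identical calls just restate its return value):
fibonacci(m=5)
  fibonacci(m=4)
    fibonacci(m=3)
      fibonacci(m=2)
        fibonacci(m=1)
        -> return 1
        fibonacci(m=0)
        -> return 0
      -> return 1
      fibonacci(m=1)
      -> return 1
    -> return 2
    fibonacci(m=2) -> return 1  (same call as traced above)
  -> return 3
  fibonacci(m=3) -> return 2  (same call as traced above)
-> return 5

Final answer: 5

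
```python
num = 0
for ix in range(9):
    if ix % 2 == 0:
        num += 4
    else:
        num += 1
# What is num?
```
Trace:
  num=0
  num=4, ix=0
  num=5, ix=1
  num=9, ix=2
  num=10, ix=3
  num=14, ix=4
  num=15, ix=5
  num=19, ix=6
  num=20, ix=7
  num=24, ix=8

Final answer: 24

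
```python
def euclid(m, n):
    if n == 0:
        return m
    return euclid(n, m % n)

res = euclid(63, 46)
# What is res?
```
Call trace:
euclid(m=63, n=46)
  euclid(m=46, n=17)
    euclid(m=17, n=12)
      euclid(m=12, n=5)
        euclid(m=5, n=2)
          euclid(m=2, n=1)
            euclid(m=1, n=0)
            -> return 1
          -> return 1
        -> return 1
      -> return 1
    -> return 1
  -> return 1
-> return 1

Final answer: 1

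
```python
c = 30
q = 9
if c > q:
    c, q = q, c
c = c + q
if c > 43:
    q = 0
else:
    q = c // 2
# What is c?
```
Trace:
  c=30
  c=30, q=9
  c=9, q=30
  c=39, q=30
  c=39, q=19

Final answer: 39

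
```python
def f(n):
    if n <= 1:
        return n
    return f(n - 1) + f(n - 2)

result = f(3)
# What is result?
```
Call trace:
f(n=3)
  f(n=2)
    f(n=1)
    -> return 1
    f(n=0)
    -> return 0
  -> return 1
  f(n=1)
  -> return 1
-> return 2

Final answer: 2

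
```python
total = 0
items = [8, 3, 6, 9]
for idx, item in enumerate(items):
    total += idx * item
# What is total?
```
Trace:
  total=0
  total=0, idx=0, item=8
  total=3, idx=1, item=3
  total=15, idx=2, item=6
  total=42, idx=3, item=9

Final answer: 42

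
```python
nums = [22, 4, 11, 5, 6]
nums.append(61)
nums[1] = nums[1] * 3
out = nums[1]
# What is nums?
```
Trace:
  nums=[22, 4, 11, 5, 6]
  nums=[22, 4, 11, 5, 6, 61]
  nums=[22, 12, 11, 5, 6, 61]
  nums=[22, 12, 11, 5, 6, 61], out=12

Final answer: [22, 12, 11, 5, 6, 61]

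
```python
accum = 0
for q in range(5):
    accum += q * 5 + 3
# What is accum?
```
Trace:
  accum=0
  accum=3, q=0
  accum=11, q=1
  accum=24, q=2
  accum=42, q=3
  accum=65, q=4

Final answer: 65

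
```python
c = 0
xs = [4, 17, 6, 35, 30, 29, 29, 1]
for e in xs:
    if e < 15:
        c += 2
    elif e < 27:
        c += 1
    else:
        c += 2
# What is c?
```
Trace:
  c=0
  c=2, e=4
  c=3, e=17
  c=5, e=6
  c=7, e=35
  c=9, e=30
  c=11, e=29
  c=13, e=29
  c=15, e=1

Final answer: 15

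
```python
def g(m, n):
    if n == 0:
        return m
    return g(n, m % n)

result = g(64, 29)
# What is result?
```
Call trace:
g(m=64, n=29)
  g(m=29, n=6)
    g(m=6, n=5)
      g(m=5, n=1)
        g(m=1, n=0)
        -> return 1
      -> return 1
    -> return 1
  -> return 1
-> return 1

Final answer: 1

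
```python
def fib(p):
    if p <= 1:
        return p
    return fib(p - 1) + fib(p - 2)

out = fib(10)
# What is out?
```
Call trace (a repeated sub-call is expanded the first time; later identical calls just restate its return value):
fib(p=10)
  fib(p=9)
    fib(p=8)
      fib(p=7)
        fib(p=6)
          fib(p=5)
            fib(p=4)
              fib(p=3)
                fib(p=2)
                  fib(p=1)
                  -> return 1
                  fib(p=0)
                  -> return 0
                -> return 1
                fib(p=1)
                -> return 1
              -> return 2
              fib(p=2) -> return 1  (same call as traced above)
            -> return 3
            fib(p=3) -> return 2  (same call as traced above)
          -> return 5
          fib(p=4) -> return 3  (same call as traced above)
        -> return 8
        fib(p=5) -> return 5  (same call as traced above)
      -> return 13
      fib(p=6) -> return 8  (same call as traced above)
    -> return 21
    fib(p=7) -> return 13  (same call as traced above)
  -> return 34
  fib(p=8) -> return 21  (same call as traced above)
-> return 55

Final answer: 55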